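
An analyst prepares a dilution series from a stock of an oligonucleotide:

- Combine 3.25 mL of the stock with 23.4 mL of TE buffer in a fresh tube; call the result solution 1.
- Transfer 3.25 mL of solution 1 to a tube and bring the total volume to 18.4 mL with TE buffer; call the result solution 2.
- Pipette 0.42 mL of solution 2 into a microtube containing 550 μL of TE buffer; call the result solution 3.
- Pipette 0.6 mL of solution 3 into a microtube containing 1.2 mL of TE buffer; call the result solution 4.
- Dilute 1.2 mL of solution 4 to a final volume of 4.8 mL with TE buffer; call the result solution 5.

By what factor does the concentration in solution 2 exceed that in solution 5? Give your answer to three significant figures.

27.7

Step 1: 3.25 mL + 23.4 mL = 26.65 mL total → factor 26.65/3.25 = 8.2
Step 2: 3.25 mL brought to 18.4 mL → factor 18.4/3.25 = 5.6615
Step 3: 0.42 mL + 550 μL = 0.97 mL total → factor 0.97/0.42 = 2.3095
Step 4: 0.6 mL + 1.2 mL = 1.8 mL total → factor 1.8/0.6 = 3
Step 5: 1.2 mL brought to 4.8 mL → factor 4.8/1.2 = 4
Dilution factor to solution 2 = 46.425; to solution 5 = 1286.6
[solution 2]/[solution 5] = (factor to solution 5)/(factor to solution 2) = 1286.6/46.425 = 27.7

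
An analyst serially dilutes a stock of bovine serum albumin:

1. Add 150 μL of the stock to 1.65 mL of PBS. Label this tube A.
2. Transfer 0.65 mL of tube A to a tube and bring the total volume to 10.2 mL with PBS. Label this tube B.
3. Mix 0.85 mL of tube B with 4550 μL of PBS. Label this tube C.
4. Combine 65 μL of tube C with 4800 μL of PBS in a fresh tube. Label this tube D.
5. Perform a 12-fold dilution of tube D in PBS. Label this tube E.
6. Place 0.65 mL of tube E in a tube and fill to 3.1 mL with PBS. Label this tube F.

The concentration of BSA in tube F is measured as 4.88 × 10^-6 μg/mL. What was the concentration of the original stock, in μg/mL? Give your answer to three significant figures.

25.0 μg/mL

Step 1: 150 μL + 1.65 mL = 1800 μL total → factor 1800/150 = 12
Step 2: 0.65 mL brought to 10.2 mL → factor 10.2/0.65 = 15.692
Step 3: 0.85 mL + 4550 μL = 5.4 mL total → factor 5.4/0.85 = 6.3529
Step 4: 65 μL + 4800 μL = 4865 μL total → factor 4865/65 = 74.846
Step 5: 12-fold → factor 12
Step 6: 0.65 mL brought to 3.1 mL → factor 3.1/0.65 = 4.7692
Overall dilution factor = 12 × 15.692 × 6.3529 × 74.846 × 12 × 4.7692 = 5.1244 × 10^6
Stock = 4.88 × 10^-6 μg/mL × 5.1244 × 10^6 = 25.0 μg/mL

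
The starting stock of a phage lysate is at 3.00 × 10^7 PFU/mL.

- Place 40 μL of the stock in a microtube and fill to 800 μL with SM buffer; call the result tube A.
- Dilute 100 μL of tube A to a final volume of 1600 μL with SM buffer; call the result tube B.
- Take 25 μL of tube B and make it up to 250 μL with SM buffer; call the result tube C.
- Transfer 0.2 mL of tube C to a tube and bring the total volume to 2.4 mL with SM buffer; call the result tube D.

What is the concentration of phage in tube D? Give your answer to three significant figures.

781 PFU/mL

Step 1: 40 μL brought to 800 μL → factor 800/40 = 20
Step 2: 100 μL brought to 1600 μL → factor 1600/100 = 16
Step 3: 25 μL brought to 250 μL → factor 250/25 = 10
Step 4: 0.2 mL brought to 2.4 mL → factor 2.4/0.2 = 12
Dilution factor through tube D = 20 × 16 × 10 × 12 = 38400
[tube D] = 3.00 × 10^7 PFU/mL / 38400 = 781 PFU/mL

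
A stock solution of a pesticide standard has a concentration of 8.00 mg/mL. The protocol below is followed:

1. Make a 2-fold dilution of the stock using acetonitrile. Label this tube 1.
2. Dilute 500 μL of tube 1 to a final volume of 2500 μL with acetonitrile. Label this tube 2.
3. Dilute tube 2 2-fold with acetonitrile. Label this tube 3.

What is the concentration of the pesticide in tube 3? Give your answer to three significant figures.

0.400 mg/mL

Step 1: 2-fold → factor 2
Step 2: 500 μL brought to 2500 μL → factor 2500/500 = 5
Step 3: 2-fold → factor 2
Dilution factor through tube 3 = 2 × 5 × 2 = 20
[tube 3] = 8.00 mg/mL / 20 = 0.400 mg/mL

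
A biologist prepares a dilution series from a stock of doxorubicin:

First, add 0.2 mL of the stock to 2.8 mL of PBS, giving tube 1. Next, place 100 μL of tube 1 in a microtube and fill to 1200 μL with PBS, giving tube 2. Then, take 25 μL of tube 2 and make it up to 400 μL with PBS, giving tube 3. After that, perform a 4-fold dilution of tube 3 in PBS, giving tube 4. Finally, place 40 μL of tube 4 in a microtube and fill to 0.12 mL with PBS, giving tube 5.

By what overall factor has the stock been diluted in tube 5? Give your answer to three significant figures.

3.46 × 10^4

Step 1: 0.2 mL + 2.8 mL = 3 mL total → factor 3/0.2 = 15
Step 2: 100 μL brought to 1200 μL → factor 1200/100 = 12
Step 3: 25 μL brought to 400 μL → factor 400/25 = 16
Step 4: 4-fold → factor 4
Step 5: 40 μL brought to 0.12 mL → factor 120/40 = 3
Overall dilution factor = 15 × 12 × 16 × 4 × 3 = 34560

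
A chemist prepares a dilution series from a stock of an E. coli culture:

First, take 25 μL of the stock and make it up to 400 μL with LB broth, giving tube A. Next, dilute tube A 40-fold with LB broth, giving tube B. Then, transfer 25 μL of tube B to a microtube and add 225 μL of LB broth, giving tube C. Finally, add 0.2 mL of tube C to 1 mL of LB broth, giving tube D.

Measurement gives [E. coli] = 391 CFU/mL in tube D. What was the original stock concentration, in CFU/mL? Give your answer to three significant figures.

Step 1: 25 μL brought to 400 μL → factor 400/25 = 16
Step 2: 40-fold → factor 40
Step 3: 25 μL + 225 μL = 250 μL total → factor 250/25 = 10
Step 4: 0.2 mL + 1 mL = 1.2 mL total → factor 1.2/0.2 = 6
Overall dilution factor = 16 × 40 × 10 × 6 = 38400
Stock = 391 CFU/mL × 38400 = 1.50 × 10^7 CFU/mL

1.50 × 10^7 CFU/mL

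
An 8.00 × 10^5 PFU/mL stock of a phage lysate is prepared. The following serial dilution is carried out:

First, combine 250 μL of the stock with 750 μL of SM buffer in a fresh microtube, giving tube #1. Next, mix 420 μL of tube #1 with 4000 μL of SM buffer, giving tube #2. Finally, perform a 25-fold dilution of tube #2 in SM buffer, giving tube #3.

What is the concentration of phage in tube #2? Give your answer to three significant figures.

1.90 × 10^4 PFU/mL

Step 1: 250 μL + 750 μL = 1000 μL total → factor 1000/250 = 4
Step 2: 420 μL + 4000 μL = 4420 μL total → factor 4420/420 = 10.524
Dilution factor through tube #2 = 4 × 10.524 = 42.095
[tube #2] = 8.00 × 10^5 PFU/mL / 42.095 = 1.90 × 10^4 PFU/mL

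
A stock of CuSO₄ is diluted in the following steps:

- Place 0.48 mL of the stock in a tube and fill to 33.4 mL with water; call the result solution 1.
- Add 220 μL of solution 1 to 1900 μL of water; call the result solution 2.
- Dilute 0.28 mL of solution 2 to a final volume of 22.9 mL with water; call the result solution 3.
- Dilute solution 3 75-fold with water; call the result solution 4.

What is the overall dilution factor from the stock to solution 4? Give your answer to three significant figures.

4.11 × 10^6

Step 1: 0.48 mL brought to 33.4 mL → factor 33.4/0.48 = 69.583
Step 2: 220 μL + 1900 μL = 2120 μL total → factor 2120/220 = 9.6364
Step 3: 0.28 mL brought to 22.9 mL → factor 22.9/0.28 = 81.786
Step 4: 75-fold → factor 75
Overall dilution factor = 69.583 × 9.6364 × 81.786 × 75 = 4.113 × 10^6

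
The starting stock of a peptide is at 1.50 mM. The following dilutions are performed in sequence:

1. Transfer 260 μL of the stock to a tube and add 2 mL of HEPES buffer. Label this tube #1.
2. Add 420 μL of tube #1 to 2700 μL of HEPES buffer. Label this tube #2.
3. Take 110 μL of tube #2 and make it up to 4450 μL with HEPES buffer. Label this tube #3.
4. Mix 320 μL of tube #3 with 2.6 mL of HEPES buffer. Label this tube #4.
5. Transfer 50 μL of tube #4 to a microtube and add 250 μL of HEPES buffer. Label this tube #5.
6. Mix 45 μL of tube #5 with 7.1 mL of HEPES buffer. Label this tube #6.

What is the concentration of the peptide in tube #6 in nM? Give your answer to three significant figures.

Step 1: 260 μL + 2 mL = 2260 μL total → factor 2260/260 = 8.6923
Step 2: 420 μL + 2700 μL = 3120 μL total → factor 3120/420 = 7.4286
Step 3: 110 μL brought to 4450 μL → factor 4450/110 = 40.455
Step 4: 320 μL + 2.6 mL = 2920 μL total → factor 2920/320 = 9.125
Step 5: 50 μL + 250 μL = 300 μL total → factor 300/50 = 6
Step 6: 45 μL + 7.1 mL = 7145 μL total → factor 7145/45 = 158.78
Overall dilution factor = 8.6923 × 7.4286 × 40.455 × 9.125 × 6 × 158.78 = 2.2708 × 10^7
Final = 1.50 mM / 2.2708 × 10^7 = 6.606 × 10^-8 mM = 0.0661 nM

0.0661 nM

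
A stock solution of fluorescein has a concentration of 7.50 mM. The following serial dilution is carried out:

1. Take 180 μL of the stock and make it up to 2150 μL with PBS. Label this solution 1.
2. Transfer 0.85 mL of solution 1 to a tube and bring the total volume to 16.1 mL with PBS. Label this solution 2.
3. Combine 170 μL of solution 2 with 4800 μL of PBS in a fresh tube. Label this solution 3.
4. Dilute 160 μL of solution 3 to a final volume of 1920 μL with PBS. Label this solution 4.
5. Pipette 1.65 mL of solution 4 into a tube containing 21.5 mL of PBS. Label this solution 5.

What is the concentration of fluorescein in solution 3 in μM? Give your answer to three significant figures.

Step 1: 180 μL brought to 2150 μL → factor 2150/180 = 11.944
Step 2: 0.85 mL brought to 16.1 mL → factor 16.1/0.85 = 18.941
Step 3: 170 μL + 4800 μL = 4970 μL total → factor 4970/170 = 29.235
Dilution factor through solution 3 = 11.944 × 18.941 × 29.235 = 6614.2
[solution 3] = 7.50 mM / 6614.2 = 0.001134 mM = 1.13 μM

1.13 μM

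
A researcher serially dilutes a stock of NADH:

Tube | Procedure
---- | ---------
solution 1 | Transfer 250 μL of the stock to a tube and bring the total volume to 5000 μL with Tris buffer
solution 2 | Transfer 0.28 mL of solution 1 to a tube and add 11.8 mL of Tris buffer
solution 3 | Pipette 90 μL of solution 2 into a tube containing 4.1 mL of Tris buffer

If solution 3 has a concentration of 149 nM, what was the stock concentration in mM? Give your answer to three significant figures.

Step 1: 250 μL brought to 5000 μL → factor 5000/250 = 20
Step 2: 0.28 mL + 11.8 mL = 12.08 mL total → factor 12.08/0.28 = 43.143
Step 3: 90 μL + 4.1 mL = 4190 μL total → factor 4190/90 = 46.556
Overall dilution factor = 20 × 43.143 × 46.556 = 40171
Stock = 149 nM × 40171 = 5.985 × 10^6 nM = 5.99 mM

5.99 mM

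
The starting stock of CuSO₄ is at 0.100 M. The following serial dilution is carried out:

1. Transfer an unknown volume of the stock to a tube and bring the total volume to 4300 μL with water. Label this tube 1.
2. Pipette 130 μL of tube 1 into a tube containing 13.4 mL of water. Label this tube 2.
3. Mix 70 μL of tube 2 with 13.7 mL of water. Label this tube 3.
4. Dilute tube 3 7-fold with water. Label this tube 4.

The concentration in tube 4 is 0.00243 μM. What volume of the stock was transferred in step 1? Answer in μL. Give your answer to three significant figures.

15.0 μL

Step 1: v brought to 4300 μL → factor = 4300 μL/v
Step 2: 130 μL + 13.4 mL = 13530 μL total → factor 13530/130 = 104.08
Step 3: 70 μL + 13.7 mL = 13770 μL total → factor 13770/70 = 196.71
Step 4: 7-fold → factor 7
Product of known-step factors = 1.4331 × 10^5
Overall factor = 0.100 M / (0.00243 μM) = 4.1152 × 10^7
Step-1 factor = 4.1152 × 10^7 / 1.4331 × 10^5 = 287.15
v = 4300 μL / 287.15 = 15.0 μL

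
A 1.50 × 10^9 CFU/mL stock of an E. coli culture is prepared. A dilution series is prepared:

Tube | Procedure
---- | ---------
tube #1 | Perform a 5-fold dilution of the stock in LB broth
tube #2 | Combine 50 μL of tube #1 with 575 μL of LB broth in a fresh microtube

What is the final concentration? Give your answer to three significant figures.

2.40 × 10^7 CFU/mL

Step 1: 5-fold → factor 5
Step 2: 50 μL + 575 μL = 625 μL total → factor 625/50 = 12.5
Overall dilution factor = 5 × 12.5 = 62.5
Final = 1.50 × 10^9 CFU/mL / 62.5 = 2.40 × 10^7 CFU/mL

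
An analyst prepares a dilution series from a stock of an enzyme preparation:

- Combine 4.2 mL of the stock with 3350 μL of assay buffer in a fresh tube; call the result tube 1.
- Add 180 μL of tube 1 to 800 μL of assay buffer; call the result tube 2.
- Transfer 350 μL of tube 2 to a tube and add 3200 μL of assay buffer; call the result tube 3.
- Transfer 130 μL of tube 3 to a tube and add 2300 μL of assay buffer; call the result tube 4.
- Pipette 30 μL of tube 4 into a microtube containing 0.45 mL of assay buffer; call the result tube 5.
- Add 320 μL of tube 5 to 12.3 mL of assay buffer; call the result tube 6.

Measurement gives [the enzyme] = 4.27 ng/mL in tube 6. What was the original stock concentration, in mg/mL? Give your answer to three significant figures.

Step 1: 4.2 mL + 3350 μL = 7.55 mL total → factor 7.55/4.2 = 1.7976
Step 2: 180 μL + 800 μL = 980 μL total → factor 980/180 = 5.4444
Step 3: 350 μL + 3200 μL = 3550 μL total → factor 3550/350 = 10.143
Step 4: 130 μL + 2300 μL = 2430 μL total → factor 2430/130 = 18.692
Step 5: 30 μL + 0.45 mL = 480 μL total → factor 480/30 = 16
Step 6: 320 μL + 12.3 mL = 12620 μL total → factor 12620/320 = 39.438
Overall dilution factor = 1.7976 × 5.4444 × 10.143 × 18.692 × 16 × 39.438 = 1.1709 × 10^6
Stock = 4.27 ng/mL × 1.1709 × 10^6 = 5.000 × 10^6 ng/mL = 5.00 mg/mL

5.00 mg/mL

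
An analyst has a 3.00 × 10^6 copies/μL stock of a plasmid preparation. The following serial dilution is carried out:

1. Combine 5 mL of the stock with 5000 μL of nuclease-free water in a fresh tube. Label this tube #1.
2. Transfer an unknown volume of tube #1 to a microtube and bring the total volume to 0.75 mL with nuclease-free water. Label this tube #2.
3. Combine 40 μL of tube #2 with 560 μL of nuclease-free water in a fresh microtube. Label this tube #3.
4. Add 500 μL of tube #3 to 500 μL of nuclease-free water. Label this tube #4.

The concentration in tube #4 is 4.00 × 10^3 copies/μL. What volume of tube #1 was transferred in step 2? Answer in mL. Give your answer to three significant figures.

Step 1: 5 mL + 5000 μL = 10 mL total → factor 10/5 = 2
Step 2: v brought to 0.75 mL → factor = 0.75 mL/v
Step 3: 40 μL + 560 μL = 600 μL total → factor 600/40 = 15
Step 4: 500 μL + 500 μL = 1000 μL total → factor 1000/500 = 2
Product of known-step factors = 60
Overall factor = 3.00 × 10^6 copies/μL / (4.00 × 10^3 copies/μL) = 750
Step-2 factor = 750 / 60 = 12.5
v = 0.75 mL / 12.5 = 0.0600 mL

0.0600 mL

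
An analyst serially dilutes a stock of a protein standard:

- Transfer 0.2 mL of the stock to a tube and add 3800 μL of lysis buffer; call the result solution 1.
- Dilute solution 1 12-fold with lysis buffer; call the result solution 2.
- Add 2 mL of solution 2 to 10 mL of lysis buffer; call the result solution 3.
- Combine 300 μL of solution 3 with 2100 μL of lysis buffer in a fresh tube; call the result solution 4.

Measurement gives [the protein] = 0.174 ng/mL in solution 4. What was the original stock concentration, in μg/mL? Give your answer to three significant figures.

2.00 μg/mL

Step 1: 0.2 mL + 3800 μL = 4 mL total → factor 4/0.2 = 20
Step 2: 12-fold → factor 12
Step 3: 2 mL + 10 mL = 12 mL total → factor 12/2 = 6
Step 4: 300 μL + 2100 μL = 2400 μL total → factor 2400/300 = 8
Overall dilution factor = 20 × 12 × 6 × 8 = 11520
Stock = 0.174 ng/mL × 11520 = 2004 ng/mL = 2.00 μg/mL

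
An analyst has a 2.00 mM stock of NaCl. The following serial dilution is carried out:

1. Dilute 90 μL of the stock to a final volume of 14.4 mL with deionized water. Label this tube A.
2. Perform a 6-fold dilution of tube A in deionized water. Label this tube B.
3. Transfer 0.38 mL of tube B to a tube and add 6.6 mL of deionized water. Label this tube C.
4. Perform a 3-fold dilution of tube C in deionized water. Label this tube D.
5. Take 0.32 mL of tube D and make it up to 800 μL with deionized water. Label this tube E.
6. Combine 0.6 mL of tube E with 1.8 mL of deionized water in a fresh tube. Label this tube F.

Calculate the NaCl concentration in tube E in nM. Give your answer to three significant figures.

15.1 nM

Step 1: 90 μL brought to 14.4 mL → factor 14400/90 = 160
Step 2: 6-fold → factor 6
Step 3: 0.38 mL + 6.6 mL = 6.98 mL total → factor 6.98/0.38 = 18.368
Step 4: 3-fold → factor 3
Step 5: 0.32 mL brought to 800 μL → factor 0.8/0.32 = 2.5
Dilution factor through tube E = 160 × 6 × 18.368 × 3 × 2.5 = 1.3225 × 10^5
[tube E] = 2.00 mM / 1.3225 × 10^5 = 1.512 × 10^-5 mM = 15.1 nM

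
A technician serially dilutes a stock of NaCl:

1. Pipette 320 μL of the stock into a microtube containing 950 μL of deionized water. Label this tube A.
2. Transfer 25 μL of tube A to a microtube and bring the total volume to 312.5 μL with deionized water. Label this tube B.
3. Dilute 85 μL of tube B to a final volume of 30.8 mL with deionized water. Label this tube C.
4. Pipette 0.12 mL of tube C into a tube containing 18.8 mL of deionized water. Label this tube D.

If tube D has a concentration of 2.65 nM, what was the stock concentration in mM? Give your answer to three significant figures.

7.51 mM

Step 1: 320 μL + 950 μL = 1270 μL total → factor 1270/320 = 3.9688
Step 2: 25 μL brought to 312.5 μL → factor 312.5/25 = 12.5
Step 3: 85 μL brought to 30.8 mL → factor 30800/85 = 362.35
Step 4: 0.12 mL + 18.8 mL = 18.92 mL total → factor 18.92/0.12 = 157.67
Overall dilution factor = 3.9688 × 12.5 × 362.35 × 157.67 = 2.8342 × 10^6
Stock = 2.65 nM × 2.8342 × 10^6 = 7.511 × 10^6 nM = 7.51 mM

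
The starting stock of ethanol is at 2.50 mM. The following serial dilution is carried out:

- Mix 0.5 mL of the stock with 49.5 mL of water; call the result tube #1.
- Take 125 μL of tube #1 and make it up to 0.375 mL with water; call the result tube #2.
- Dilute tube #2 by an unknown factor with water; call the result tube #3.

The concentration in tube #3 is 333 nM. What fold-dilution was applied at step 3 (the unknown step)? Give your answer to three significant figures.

25.0-fold

Step 1: 0.5 mL + 49.5 mL = 50 mL total → factor 50/0.5 = 100
Step 2: 125 μL brought to 0.375 mL → factor 375/125 = 3
Step 3: unknown factor x
Product of known-step factors = 300
Overall factor = 2.50 mM / (333 nM) = 7507.5
x = 7507.5 / 300 = 25.0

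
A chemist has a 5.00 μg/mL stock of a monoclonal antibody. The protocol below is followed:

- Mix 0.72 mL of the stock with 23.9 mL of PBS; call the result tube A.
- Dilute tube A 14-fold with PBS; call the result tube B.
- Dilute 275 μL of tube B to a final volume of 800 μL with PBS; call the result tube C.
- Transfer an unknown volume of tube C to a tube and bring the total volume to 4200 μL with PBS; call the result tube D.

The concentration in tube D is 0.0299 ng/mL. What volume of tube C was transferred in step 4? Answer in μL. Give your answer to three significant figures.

35.0 μL

Step 1: 0.72 mL + 23.9 mL = 24.62 mL total → factor 24.62/0.72 = 34.194
Step 2: 14-fold → factor 14
Step 3: 275 μL brought to 800 μL → factor 800/275 = 2.9091
Step 4: v brought to 4200 μL → factor = 4200 μL/v
Product of known-step factors = 1392.6
Overall factor = 5.00 μg/mL / (0.0299 ng/mL) = 1.6722 × 10^5
Step-4 factor = 1.6722 × 10^5 / 1392.6 = 120.08
v = 4200 μL / 120.08 = 35.0 μL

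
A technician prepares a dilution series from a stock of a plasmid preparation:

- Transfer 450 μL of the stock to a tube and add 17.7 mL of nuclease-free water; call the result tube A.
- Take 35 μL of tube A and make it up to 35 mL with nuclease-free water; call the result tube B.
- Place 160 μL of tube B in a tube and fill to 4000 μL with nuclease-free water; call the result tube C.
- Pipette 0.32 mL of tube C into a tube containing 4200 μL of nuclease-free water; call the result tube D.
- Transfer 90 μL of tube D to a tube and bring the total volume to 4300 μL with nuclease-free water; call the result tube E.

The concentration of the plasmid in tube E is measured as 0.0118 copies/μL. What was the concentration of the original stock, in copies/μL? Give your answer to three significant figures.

Step 1: 450 μL + 17.7 mL = 18150 μL total → factor 18150/450 = 40.333
Step 2: 35 μL brought to 35 mL → factor 35000/35 = 1000
Step 3: 160 μL brought to 4000 μL → factor 4000/160 = 25
Step 4: 0.32 mL + 4200 μL = 4.52 mL total → factor 4.52/0.32 = 14.125
Step 5: 90 μL brought to 4300 μL → factor 4300/90 = 47.778
Overall dilution factor = 40.333 × 1000 × 25 × 14.125 × 47.778 = 6.8048 × 10^8
Stock = 0.0118 copies/μL × 6.8048 × 10^8 = 8.03 × 10^6 copies/μL

8.03 × 10^6 copies/μL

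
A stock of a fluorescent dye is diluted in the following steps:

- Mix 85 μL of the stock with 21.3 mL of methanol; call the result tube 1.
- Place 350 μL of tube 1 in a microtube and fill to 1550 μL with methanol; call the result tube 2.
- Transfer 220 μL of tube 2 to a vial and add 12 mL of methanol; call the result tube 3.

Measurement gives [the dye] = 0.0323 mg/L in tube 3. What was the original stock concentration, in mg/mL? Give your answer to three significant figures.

Step 1: 85 μL + 21.3 mL = 21385 μL total → factor 21385/85 = 251.59
Step 2: 350 μL brought to 1550 μL → factor 1550/350 = 4.4286
Step 3: 220 μL + 12 mL = 12220 μL total → factor 12220/220 = 55.545
Overall dilution factor = 251.59 × 4.4286 × 55.545 = 61887
Stock = 0.0323 mg/L × 61887 = 1999 mg/L = 2.00 mg/mL

2.00 mg/mL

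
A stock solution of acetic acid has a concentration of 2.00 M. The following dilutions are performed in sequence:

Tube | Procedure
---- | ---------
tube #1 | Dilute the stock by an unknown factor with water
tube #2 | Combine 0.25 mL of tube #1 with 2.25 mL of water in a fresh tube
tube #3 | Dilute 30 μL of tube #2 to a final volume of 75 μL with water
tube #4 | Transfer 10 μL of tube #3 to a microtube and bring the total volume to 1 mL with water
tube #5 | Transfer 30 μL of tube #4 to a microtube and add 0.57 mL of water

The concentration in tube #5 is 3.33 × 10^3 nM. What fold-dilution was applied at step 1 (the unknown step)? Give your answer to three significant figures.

12.0-fold

Step 1: unknown factor x
Step 2: 0.25 mL + 2.25 mL = 2.5 mL total → factor 2.5/0.25 = 10
Step 3: 30 μL brought to 75 μL → factor 75/30 = 2.5
Step 4: 10 μL brought to 1 mL → factor 1000/10 = 100
Step 5: 30 μL + 0.57 mL = 600 μL total → factor 600/30 = 20
Product of known-step factors = 50000
Overall factor = 2.00 M / (3.33 × 10^3 nM) = 6.006 × 10^5
x = 6.006 × 10^5 / 50000 = 12.0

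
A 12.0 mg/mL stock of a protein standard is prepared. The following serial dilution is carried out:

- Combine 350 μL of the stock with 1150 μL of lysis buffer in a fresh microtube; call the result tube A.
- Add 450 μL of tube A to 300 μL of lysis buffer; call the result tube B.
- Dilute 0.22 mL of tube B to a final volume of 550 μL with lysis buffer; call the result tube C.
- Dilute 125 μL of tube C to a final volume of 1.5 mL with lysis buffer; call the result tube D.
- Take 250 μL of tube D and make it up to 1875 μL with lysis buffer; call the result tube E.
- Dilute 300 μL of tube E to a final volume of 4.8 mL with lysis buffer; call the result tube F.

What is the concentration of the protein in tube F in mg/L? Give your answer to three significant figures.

Step 1: 350 μL + 1150 μL = 1500 μL total → factor 1500/350 = 4.2857
Step 2: 450 μL + 300 μL = 750 μL total → factor 750/450 = 1.6667
Step 3: 0.22 mL brought to 550 μL → factor 0.55/0.22 = 2.5
Step 4: 125 μL brought to 1.5 mL → factor 1500/125 = 12
Step 5: 250 μL brought to 1875 μL → factor 1875/250 = 7.5
Step 6: 300 μL brought to 4.8 mL → factor 4800/300 = 16
Overall dilution factor = 4.2857 × 1.6667 × 2.5 × 12 × 7.5 × 16 = 25714
Final = 12.0 mg/mL / 25714 = 0.0004667 mg/mL = 0.467 mg/L

0.467 mg/L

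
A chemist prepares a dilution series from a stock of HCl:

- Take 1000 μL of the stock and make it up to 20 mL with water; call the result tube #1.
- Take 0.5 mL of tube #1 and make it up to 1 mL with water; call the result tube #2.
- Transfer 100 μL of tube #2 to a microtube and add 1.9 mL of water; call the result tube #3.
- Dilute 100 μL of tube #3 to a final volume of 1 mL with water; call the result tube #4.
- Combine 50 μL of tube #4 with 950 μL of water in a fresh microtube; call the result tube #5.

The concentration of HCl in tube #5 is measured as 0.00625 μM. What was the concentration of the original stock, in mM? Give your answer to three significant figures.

Step 1: 1000 μL brought to 20 mL → factor 20000/1000 = 20
Step 2: 0.5 mL brought to 1 mL → factor 1/0.5 = 2
Step 3: 100 μL + 1.9 mL = 2000 μL total → factor 2000/100 = 20
Step 4: 100 μL brought to 1 mL → factor 1000/100 = 10
Step 5: 50 μL + 950 μL = 1000 μL total → factor 1000/50 = 20
Overall dilution factor = 20 × 2 × 20 × 10 × 20 = 1.6 × 10^5
Stock = 0.00625 μM × 1.6 × 10^5 = 1000 μM = 1.00 mM

1.00 mM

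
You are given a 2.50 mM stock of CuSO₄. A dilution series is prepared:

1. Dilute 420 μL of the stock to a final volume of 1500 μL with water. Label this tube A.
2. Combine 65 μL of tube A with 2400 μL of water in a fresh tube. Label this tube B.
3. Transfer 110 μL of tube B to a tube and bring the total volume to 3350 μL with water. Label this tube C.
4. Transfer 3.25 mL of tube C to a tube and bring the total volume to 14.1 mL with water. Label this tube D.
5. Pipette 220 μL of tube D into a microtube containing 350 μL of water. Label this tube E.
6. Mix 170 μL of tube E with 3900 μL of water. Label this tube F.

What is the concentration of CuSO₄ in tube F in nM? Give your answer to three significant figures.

Step 1: 420 μL brought to 1500 μL → factor 1500/420 = 3.5714
Step 2: 65 μL + 2400 μL = 2465 μL total → factor 2465/65 = 37.923
Step 3: 110 μL brought to 3350 μL → factor 3350/110 = 30.455
Step 4: 3.25 mL brought to 14.1 mL → factor 14.1/3.25 = 4.3385
Step 5: 220 μL + 350 μL = 570 μL total → factor 570/220 = 2.5909
Step 6: 170 μL + 3900 μL = 4070 μL total → factor 4070/170 = 23.941
Overall dilution factor = 3.5714 × 37.923 × 30.455 × 4.3385 × 2.5909 × 23.941 = 1.11 × 10^6
Final = 2.50 mM / 1.11 × 10^6 = 2.252 × 10^-6 mM = 2.25 nM

2.25 nM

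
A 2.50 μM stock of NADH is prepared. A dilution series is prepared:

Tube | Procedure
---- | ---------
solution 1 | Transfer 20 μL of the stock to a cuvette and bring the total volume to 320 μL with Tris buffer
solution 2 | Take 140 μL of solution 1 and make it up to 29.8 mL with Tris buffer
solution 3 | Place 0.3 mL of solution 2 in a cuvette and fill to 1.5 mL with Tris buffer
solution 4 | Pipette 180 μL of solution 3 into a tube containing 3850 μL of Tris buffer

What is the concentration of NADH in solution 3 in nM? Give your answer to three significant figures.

0.147 nM

Step 1: 20 μL brought to 320 μL → factor 320/20 = 16
Step 2: 140 μL brought to 29.8 mL → factor 29800/140 = 212.86
Step 3: 0.3 mL brought to 1.5 mL → factor 1.5/0.3 = 5
Dilution factor through solution 3 = 16 × 212.86 × 5 = 17029
[solution 3] = 2.50 μM / 17029 = 0.0001468 μM = 0.147 nM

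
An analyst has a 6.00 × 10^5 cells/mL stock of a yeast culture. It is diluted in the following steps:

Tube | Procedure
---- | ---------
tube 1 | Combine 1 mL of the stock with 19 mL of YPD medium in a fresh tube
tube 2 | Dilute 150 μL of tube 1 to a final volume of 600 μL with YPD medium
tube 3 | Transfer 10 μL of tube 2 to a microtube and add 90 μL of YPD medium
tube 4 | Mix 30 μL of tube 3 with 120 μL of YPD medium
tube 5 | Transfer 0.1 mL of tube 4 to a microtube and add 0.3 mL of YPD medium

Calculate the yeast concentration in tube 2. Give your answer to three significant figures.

Step 1: 1 mL + 19 mL = 20 mL total → factor 20/1 = 20
Step 2: 150 μL brought to 600 μL → factor 600/150 = 4
Dilution factor through tube 2 = 20 × 4 = 80
[tube 2] = 6.00 × 10^5 cells/mL / 80 = 7.50 × 10^3 cells/mL

7.50 × 10^3 cells/mL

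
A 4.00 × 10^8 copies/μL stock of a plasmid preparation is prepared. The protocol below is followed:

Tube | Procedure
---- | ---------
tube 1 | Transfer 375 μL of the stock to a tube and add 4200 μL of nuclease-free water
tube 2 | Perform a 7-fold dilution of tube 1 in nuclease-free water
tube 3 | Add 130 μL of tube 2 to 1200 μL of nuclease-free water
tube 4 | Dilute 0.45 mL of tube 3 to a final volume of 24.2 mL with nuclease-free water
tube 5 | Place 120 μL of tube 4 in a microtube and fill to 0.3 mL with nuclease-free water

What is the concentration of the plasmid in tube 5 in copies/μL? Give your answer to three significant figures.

3.41 × 10^3 copies/μL

Step 1: 375 μL + 4200 μL = 4575 μL total → factor 4575/375 = 12.2
Step 2: 7-fold → factor 7
Step 3: 130 μL + 1200 μL = 1330 μL total → factor 1330/130 = 10.231
Step 4: 0.45 mL brought to 24.2 mL → factor 24.2/0.45 = 53.778
Step 5: 120 μL brought to 0.3 mL → factor 300/120 = 2.5
Overall dilution factor = 12.2 × 7 × 10.231 × 53.778 × 2.5 = 1.1747 × 10^5
Final = 4.00 × 10^8 copies/μL / 1.1747 × 10^5 = 3.41 × 10^3 copies/μL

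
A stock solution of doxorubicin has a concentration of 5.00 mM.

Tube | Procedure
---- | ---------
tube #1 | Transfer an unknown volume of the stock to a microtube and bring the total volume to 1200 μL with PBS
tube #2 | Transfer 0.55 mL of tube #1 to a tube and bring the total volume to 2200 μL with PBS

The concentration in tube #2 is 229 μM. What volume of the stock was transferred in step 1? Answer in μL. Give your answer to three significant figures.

220 μL

Step 1: v brought to 1200 μL → factor = 1200 μL/v
Step 2: 0.55 mL brought to 2200 μL → factor 2.2/0.55 = 4
Product of known-step factors = 4
Overall factor = 5.00 mM / (229 μM) = 21.834
Step-1 factor = 21.834 / 4 = 5.4585
v = 1200 μL / 5.4585 = 220 μL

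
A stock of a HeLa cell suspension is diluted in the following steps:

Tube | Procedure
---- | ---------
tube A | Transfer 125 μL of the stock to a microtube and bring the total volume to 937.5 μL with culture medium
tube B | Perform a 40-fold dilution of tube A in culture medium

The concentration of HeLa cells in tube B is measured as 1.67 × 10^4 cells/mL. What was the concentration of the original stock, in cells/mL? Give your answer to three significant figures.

5.01 × 10^6 cells/mL

Step 1: 125 μL brought to 937.5 μL → factor 937.5/125 = 7.5
Step 2: 40-fold → factor 40
Overall dilution factor = 7.5 × 40 = 300
Stock = 1.67 × 10^4 cells/mL × 300 = 5.01 × 10^6 cells/mL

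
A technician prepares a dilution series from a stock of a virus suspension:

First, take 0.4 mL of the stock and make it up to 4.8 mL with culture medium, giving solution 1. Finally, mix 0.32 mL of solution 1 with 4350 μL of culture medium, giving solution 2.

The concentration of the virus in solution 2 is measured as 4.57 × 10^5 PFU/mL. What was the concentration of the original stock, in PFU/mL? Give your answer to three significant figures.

Step 1: 0.4 mL brought to 4.8 mL → factor 4.8/0.4 = 12
Step 2: 0.32 mL + 4350 μL = 4.67 mL total → factor 4.67/0.32 = 14.594
Overall dilution factor = 12 × 14.594 = 175.12
Stock = 4.57 × 10^5 PFU/mL × 175.12 = 8.00 × 10^7 PFU/mL

8.00 × 10^7 PFU/mL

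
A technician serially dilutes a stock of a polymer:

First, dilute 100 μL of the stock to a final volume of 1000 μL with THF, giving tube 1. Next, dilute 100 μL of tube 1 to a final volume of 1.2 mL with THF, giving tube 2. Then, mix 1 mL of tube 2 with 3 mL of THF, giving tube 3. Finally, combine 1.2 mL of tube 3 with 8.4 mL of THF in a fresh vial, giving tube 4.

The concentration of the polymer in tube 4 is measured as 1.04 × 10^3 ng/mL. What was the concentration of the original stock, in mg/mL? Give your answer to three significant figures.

Step 1: 100 μL brought to 1000 μL → factor 1000/100 = 10
Step 2: 100 μL brought to 1.2 mL → factor 1200/100 = 12
Step 3: 1 mL + 3 mL = 4 mL total → factor 4/1 = 4
Step 4: 1.2 mL + 8.4 mL = 9.6 mL total → factor 9.6/1.2 = 8
Overall dilution factor = 10 × 12 × 4 × 8 = 3840
Stock = 1.04 × 10^3 ng/mL × 3840 = 3.994 × 10^6 ng/mL = 3.99 mg/mL

3.99 mg/mL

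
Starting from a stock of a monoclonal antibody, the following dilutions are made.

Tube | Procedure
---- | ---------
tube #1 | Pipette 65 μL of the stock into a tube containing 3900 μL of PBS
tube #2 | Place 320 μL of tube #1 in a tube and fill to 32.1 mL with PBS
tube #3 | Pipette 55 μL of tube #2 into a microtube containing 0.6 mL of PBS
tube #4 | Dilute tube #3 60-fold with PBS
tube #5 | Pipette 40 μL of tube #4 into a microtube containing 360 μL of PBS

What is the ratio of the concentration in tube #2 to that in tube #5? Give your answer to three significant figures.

7.15 × 10^3

Step 1: 65 μL + 3900 μL = 3965 μL total → factor 3965/65 = 61
Step 2: 320 μL brought to 32.1 mL → factor 32100/320 = 100.31
Step 3: 55 μL + 0.6 mL = 655 μL total → factor 655/55 = 11.909
Step 4: 60-fold → factor 60
Step 5: 40 μL + 360 μL = 400 μL total → factor 400/40 = 10
Dilution factor to tube #2 = 6119.1; to tube #5 = 4.3723 × 10^7
[tube #2]/[tube #5] = (factor to tube #5)/(factor to tube #2) = 4.3723 × 10^7/6119.1 = 7.15 × 10^3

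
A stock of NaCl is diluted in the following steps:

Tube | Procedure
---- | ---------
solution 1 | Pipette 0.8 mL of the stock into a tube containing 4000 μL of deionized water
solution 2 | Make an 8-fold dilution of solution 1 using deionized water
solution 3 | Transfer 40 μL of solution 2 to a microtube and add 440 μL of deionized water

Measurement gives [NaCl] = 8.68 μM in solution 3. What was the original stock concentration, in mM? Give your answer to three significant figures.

Step 1: 0.8 mL + 4000 μL = 4.8 mL total → factor 4.8/0.8 = 6
Step 2: 8-fold → factor 8
Step 3: 40 μL + 440 μL = 480 μL total → factor 480/40 = 12
Overall dilution factor = 6 × 8 × 12 = 576
Stock = 8.68 μM × 576 = 5000 μM = 5.00 mM

5.00 mM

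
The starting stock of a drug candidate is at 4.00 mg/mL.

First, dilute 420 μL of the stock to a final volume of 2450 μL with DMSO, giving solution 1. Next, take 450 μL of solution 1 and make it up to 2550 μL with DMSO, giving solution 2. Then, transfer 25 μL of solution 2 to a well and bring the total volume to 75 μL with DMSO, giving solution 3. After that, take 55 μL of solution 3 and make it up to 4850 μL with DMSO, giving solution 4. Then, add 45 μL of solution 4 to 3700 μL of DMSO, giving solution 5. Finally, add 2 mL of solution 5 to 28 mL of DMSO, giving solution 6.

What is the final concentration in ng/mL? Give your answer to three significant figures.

Step 1: 420 μL brought to 2450 μL → factor 2450/420 = 5.8333
Step 2: 450 μL brought to 2550 μL → factor 2550/450 = 5.6667
Step 3: 25 μL brought to 75 μL → factor 75/25 = 3
Step 4: 55 μL brought to 4850 μL → factor 4850/55 = 88.182
Step 5: 45 μL + 3700 μL = 3745 μL total → factor 3745/45 = 83.222
Step 6: 2 mL + 28 mL = 30 mL total → factor 30/2 = 15
Overall dilution factor = 5.8333 × 5.6667 × 3 × 88.182 × 83.222 × 15 = 1.0916 × 10^7
Final = 4.00 mg/mL / 1.0916 × 10^7 = 3.664 × 10^-7 mg/mL = 0.366 ng/mL

0.366 ng/mL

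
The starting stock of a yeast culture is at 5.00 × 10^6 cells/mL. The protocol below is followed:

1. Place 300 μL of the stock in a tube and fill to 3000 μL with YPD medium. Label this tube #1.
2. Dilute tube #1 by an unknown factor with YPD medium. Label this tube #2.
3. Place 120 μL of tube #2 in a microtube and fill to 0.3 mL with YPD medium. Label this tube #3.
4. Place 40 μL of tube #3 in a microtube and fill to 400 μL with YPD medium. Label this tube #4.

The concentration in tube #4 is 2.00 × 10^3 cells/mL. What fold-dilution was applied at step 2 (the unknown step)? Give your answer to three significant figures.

10.0-fold

Step 1: 300 μL brought to 3000 μL → factor 3000/300 = 10
Step 2: unknown factor x
Step 3: 120 μL brought to 0.3 mL → factor 300/120 = 2.5
Step 4: 40 μL brought to 400 μL → factor 400/40 = 10
Product of known-step factors = 250
Overall factor = 5.00 × 10^6 cells/mL / (2.00 × 10^3 cells/mL) = 2500
x = 2500 / 250 = 10.0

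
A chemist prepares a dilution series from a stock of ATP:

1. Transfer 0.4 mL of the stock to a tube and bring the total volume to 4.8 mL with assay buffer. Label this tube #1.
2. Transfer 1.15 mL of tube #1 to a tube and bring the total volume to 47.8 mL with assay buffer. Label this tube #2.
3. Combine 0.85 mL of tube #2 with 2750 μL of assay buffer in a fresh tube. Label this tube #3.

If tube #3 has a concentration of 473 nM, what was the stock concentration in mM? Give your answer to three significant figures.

0.999 mM

Step 1: 0.4 mL brought to 4.8 mL → factor 4.8/0.4 = 12
Step 2: 1.15 mL brought to 47.8 mL → factor 47.8/1.15 = 41.565
Step 3: 0.85 mL + 2750 μL = 3.6 mL total → factor 3.6/0.85 = 4.2353
Overall dilution factor = 12 × 41.565 × 4.2353 = 2112.5
Stock = 473 nM × 2112.5 = 9.992 × 10^5 nM = 0.999 mM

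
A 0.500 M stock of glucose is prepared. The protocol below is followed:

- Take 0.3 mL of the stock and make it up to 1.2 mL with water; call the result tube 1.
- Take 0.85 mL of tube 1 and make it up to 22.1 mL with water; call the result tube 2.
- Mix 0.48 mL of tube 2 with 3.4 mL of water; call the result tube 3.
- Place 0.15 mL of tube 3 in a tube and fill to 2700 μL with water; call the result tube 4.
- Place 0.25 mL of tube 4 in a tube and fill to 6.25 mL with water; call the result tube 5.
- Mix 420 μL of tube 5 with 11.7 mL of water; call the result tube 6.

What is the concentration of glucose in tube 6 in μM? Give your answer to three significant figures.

Step 1: 0.3 mL brought to 1.2 mL → factor 1.2/0.3 = 4
Step 2: 0.85 mL brought to 22.1 mL → factor 22.1/0.85 = 26
Step 3: 0.48 mL + 3.4 mL = 3.88 mL total → factor 3.88/0.48 = 8.0833
Step 4: 0.15 mL brought to 2700 μL → factor 2.7/0.15 = 18
Step 5: 0.25 mL brought to 6.25 mL → factor 6.25/0.25 = 25
Step 6: 420 μL + 11.7 mL = 12120 μL total → factor 12120/420 = 28.857
Overall dilution factor = 4 × 26 × 8.0833 × 18 × 25 × 28.857 = 1.0917 × 10^7
Final = 0.500 M / 1.0917 × 10^7 = 4.580 × 10^-8 M = 0.0458 μM

0.0458 μM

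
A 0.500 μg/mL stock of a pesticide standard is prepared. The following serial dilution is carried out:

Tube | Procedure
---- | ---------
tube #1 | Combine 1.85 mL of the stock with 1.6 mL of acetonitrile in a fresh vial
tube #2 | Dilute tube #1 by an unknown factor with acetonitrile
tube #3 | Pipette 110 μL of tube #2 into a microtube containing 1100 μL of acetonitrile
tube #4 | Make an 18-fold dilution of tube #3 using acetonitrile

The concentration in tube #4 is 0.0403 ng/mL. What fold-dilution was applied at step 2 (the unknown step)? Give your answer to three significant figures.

33.6-fold

Step 1: 1.85 mL + 1.6 mL = 3.45 mL total → factor 3.45/1.85 = 1.8649
Step 2: unknown factor x
Step 3: 110 μL + 1100 μL = 1210 μL total → factor 1210/110 = 11
Step 4: 18-fold → factor 18
Product of known-step factors = 369.24
Overall factor = 0.500 μg/mL / (0.0403 ng/mL) = 12407
x = 12407 / 369.24 = 33.6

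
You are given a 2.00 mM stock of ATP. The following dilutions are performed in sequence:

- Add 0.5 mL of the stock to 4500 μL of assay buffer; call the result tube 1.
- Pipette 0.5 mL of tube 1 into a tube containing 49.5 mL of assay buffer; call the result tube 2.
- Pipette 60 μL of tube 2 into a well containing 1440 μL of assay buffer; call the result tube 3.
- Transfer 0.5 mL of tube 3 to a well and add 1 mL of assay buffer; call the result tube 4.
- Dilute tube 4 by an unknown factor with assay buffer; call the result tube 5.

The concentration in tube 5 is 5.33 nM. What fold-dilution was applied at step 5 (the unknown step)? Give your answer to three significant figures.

Step 1: 0.5 mL + 4500 μL = 5 mL total → factor 5/0.5 = 10
Step 2: 0.5 mL + 49.5 mL = 50 mL total → factor 50/0.5 = 100
Step 3: 60 μL + 1440 μL = 1500 μL total → factor 1500/60 = 25
Step 4: 0.5 mL + 1 mL = 1.5 mL total → factor 1.5/0.5 = 3
Step 5: unknown factor x
Product of known-step factors = 75000
Overall factor = 2.00 mM / (5.33 nM) = 3.7523 × 10^5
x = 3.7523 × 10^5 / 75000 = 5.00

5.00-fold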